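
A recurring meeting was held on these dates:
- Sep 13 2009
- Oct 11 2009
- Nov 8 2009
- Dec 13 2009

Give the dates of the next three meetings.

Jan 10 2010, Feb 14 2010, Mar 14 2010

All dates are Sundays, 28, 28, 35 days apart.
Specifically, the 2nd Sunday of each month.
January 2010 — 2nd Sunday is Jan 10 2010.
February 2010 — 2nd Sunday is Feb 14 2010.
2nd Sunday of March 2010: Mar 14 2010.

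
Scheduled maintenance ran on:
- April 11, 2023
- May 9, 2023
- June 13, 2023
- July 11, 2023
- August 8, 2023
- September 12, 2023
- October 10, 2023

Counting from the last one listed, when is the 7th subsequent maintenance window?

These are Tuesdays at 28- or 35-day spacing (28, 35, 28, 28, 35, 28).
The pattern: 2nd Tuesday of the month.
November 2023 — 2nd Tuesday is November 14, 2023.
December 2023 — 2nd Tuesday is December 12, 2023.
January 2024 — 2nd Tuesday is January 9, 2024.
February 2024 — 2nd Tuesday is February 13, 2024.
March 2024 — 2nd Tuesday is March 12, 2024.
2nd Tuesday of April 2024: April 9, 2024.
May 2024 — 2nd Tuesday is May 14, 2024.

May 14, 2024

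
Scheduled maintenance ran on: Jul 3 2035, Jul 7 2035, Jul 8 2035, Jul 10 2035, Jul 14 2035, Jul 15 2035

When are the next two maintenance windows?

The gap pattern 4, 1, 2, 4, 1 repeats every 3 events.
These are the Tuesdays, Saturdays and Sundays of each week.
Next Tuesday: Jul 17 2035.
Next Saturday: Jul 21 2035.

Jul 17 2035, Jul 21 2035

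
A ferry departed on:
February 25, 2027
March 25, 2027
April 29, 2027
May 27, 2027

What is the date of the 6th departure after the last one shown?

All Thursdays; the gaps (28, 35, 28) vary with month length.
This is the last Thursday of each month.
June 2027 ends with Thursday June 24, 2027.
Last Thursday of July 2027: July 29, 2027.
Last Thursday of August 2027: August 26, 2027.
September 2027 ends with Thursday September 30, 2027.
Last Thursday of October 2027: October 28, 2027.
November 2027 ends with Thursday November 25, 2027.

November 25, 2027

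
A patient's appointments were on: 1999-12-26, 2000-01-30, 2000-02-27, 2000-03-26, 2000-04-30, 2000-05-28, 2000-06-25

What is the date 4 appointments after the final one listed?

All Sundays; the gaps (35, 28, 28, 35, 28, 28) vary with month length.
This is the last Sunday of each month.
July 2000 ends with Sunday 2000-07-30.
August 2000 ends with Sunday 2000-08-27.
September 2000 ends with Sunday 2000-09-24.
Last Sunday of October 2000: 2000-10-29.

2000-10-29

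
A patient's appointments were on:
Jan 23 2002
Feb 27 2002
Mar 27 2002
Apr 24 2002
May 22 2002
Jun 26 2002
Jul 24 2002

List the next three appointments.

Gaps: 35, 28, 28, 28, 35, 28 days — a mix of 28 and 35. Every date is a Wednesday.
Each is the 4th Wednesday of its month.
4th Wednesday of August 2002: Aug 28 2002.
September 2002 — 4th Wednesday is Sep 25 2002.
October 2002 — 4th Wednesday is Oct 23 2002.

Aug 28 2002, Sep 25 2002, Oct 23 2002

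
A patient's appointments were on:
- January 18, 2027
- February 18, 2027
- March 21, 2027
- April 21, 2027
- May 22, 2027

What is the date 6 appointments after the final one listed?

November 24, 2027

The spacing is 31, 31, 31, 31 days — always 31 days.
May 22, 2027 + 31 days = June 22, 2027.
June 22, 2027 + 31 days = July 23, 2027.
July 23, 2027 + 31 days = August 23, 2027.
August 23, 2027 + 31 days = September 23, 2027.
September 23, 2027 + 31 days = October 24, 2027.
October 24, 2027 + 31 days = November 24, 2027.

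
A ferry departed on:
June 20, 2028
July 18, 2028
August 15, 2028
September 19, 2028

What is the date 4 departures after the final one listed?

January 16, 2029

These are Tuesdays at 28- or 35-day spacing (28, 28, 35).
The pattern: 3rd Tuesday of the month.
October 2028 — 3rd Tuesday is October 17, 2028.
3rd Tuesday of November 2028: November 21, 2028.
December 2028 — 3rd Tuesday is December 19, 2028.
3rd Tuesday of January 2029: January 16, 2029.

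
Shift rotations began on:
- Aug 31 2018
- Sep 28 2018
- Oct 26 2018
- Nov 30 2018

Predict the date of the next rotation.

Dec 28 2018

These are Fridays with 28, 28, 35-day gaps.
Each is the final Friday of its month — Aug 31 2018 is past the 28th, so '4th Friday' doesn't fit.
December 2018 ends with Friday Dec 28 2018.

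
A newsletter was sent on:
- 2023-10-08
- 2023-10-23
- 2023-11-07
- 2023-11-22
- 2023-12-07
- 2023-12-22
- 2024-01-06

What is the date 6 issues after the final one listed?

The spacing is 15, 15, 15, 15, 15, 15 days — always 15 days.
2024-01-06 + 15 days = 2024-01-21.
2024-01-21 + 15 days = 2024-02-05.
2024-02-05 + 15 days = 2024-02-20.
2024-02-20 + 15 days = 2024-03-06.
2024-03-06 + 15 days = 2024-03-21.
2024-03-21 + 15 days = 2024-04-05.

2024-04-05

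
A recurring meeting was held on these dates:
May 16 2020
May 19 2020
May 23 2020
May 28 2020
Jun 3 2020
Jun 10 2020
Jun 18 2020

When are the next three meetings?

Jun 27 2020, Jul 7 2020, Jul 18 2020

The spacing grows by 1 each time: 3, 4, 5, 6, 7, 8 days.
Next gap: 9 days. Jun 18 2020 + 9 days = Jun 27 2020.
Next gap: 10 days. Jun 27 2020 + 10 days = Jul 7 2020.
Next gap: 11 days. Jul 7 2020 + 11 days = Jul 18 2020.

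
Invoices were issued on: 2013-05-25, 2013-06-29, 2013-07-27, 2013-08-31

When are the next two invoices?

2013-09-28, 2013-10-26

These are Saturdays with 35, 28, 35-day gaps.
Each is the final Saturday of its month — 2013-06-29 is past the 28th, so '4th Saturday' doesn't fit.
September 2013 ends with Saturday 2013-09-28.
Last Saturday of October 2013: 2013-10-26.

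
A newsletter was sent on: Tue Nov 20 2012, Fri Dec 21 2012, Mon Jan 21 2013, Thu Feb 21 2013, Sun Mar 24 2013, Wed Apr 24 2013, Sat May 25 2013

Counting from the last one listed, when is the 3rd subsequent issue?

Gaps between consecutive events: 31, 31, 31, 31, 31, 31 days — a constant 31-day interval.
Sat May 25 2013 + 31 days = Tue Jun 25 2013.
Tue Jun 25 2013 + 31 days = Fri Jul 26 2013.
Fri Jul 26 2013 + 31 days = Mon Aug 26 2013.

Mon Aug 26 2013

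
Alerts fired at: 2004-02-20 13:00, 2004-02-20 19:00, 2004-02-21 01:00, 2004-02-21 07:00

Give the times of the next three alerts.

Spacing: 6, 6, 6 h — constant 6 h.
2004-02-21 07:00 + 6 h = 2004-02-21 13:00.
2004-02-21 13:00 + 6 h = 2004-02-21 19:00.
2004-02-21 19:00 + 6 h = 2004-02-22 01:00.

2004-02-21 13:00, 2004-02-21 19:00, 2004-02-22 01:00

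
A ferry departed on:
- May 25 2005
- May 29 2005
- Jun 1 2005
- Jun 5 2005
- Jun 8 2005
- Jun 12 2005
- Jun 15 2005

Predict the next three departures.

The gap pattern 4, 3, 4, 3, 4, 3 repeats every 2 events.
These are the Wednesdays and Sundays of each week.
Next Sunday: Jun 19 2005.
Next Wednesday: Jun 22 2005.
The following Sunday is Jun 26 2005.

Jun 19 2005, Jun 22 2005, Jun 26 2005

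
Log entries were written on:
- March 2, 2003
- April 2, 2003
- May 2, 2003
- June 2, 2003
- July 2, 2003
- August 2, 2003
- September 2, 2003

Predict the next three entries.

October 2, 2003; November 2, 2003; December 2, 2003

Gaps: 31, 30, 31, 30, 31, 31 days — not constant. Every event is on the 2nd of the month.
Pattern: the 2nd of each month.
October 2003: October 2, 2003.
November 2003: November 2, 2003.
Next: December 2003 → December 2, 2003.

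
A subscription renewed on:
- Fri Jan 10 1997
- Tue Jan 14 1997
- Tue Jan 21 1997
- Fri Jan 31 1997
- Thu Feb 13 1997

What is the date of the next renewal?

Sat Mar 1 1997

Gaps: 4, 7, 10, 13 days — each gap is 3 larger than the previous one.
Next gap: 16 days. Thu Feb 13 1997 + 16 days = Sat Mar 1 1997.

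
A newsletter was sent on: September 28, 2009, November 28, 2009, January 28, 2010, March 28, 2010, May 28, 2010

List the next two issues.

The day-of-month is always 28 (61, 61, 59, 61 days between events).
So this recurs on the 28th of every 2 months.
July 2010: July 28, 2010.
September 2010: September 28, 2010.

July 28, 2010; September 28, 2010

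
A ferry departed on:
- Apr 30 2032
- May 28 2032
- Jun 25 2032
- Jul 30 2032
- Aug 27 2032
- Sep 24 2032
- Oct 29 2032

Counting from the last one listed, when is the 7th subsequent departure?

May 27 2033

These are Fridays with 28, 28, 35, 28, 28, 35-day gaps.
Each is the final Friday of its month — Apr 30 2032 is past the 28th, so '4th Friday' doesn't fit.
November 2032 ends with Friday Nov 26 2032.
Last Friday of December 2032: Dec 31 2032.
January 2033 ends with Friday Jan 28 2033.
Last Friday of February 2033: Feb 25 2033.
March 2033 ends with Friday Mar 25 2033.
April 2033 ends with Friday Apr 29 2033.
May 2033 ends with Friday May 27 2033.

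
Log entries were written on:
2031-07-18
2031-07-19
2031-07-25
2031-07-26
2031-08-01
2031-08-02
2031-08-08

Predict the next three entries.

Every event lands on a Friday or Saturday (gaps cycle 1, 6, 1, 6, 1, 6).
So the schedule is: every Friday and Saturday.
The following Saturday is 2031-08-09.
Next Friday: 2031-08-15.
Next Saturday: 2031-08-16.

2031-08-09, 2031-08-15, 2031-08-16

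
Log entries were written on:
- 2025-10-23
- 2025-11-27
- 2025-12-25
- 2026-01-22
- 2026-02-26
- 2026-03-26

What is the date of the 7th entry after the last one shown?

2026-10-22

All dates are Thursdays, 35, 28, 28, 35, 28 days apart.
Specifically, the 4th Thursday of each month.
4th Thursday of April 2026: 2026-04-23.
May 2026 — 4th Thursday is 2026-05-28.
June 2026 — 4th Thursday is 2026-06-25.
4th Thursday of July 2026: 2026-07-23.
4th Thursday of August 2026: 2026-08-27.
4th Thursday of September 2026: 2026-09-24.
4th Thursday of October 2026: 2026-10-22.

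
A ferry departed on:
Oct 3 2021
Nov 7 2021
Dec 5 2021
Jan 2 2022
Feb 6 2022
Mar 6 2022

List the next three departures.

Apr 3 2022, May 1 2022, Jun 5 2022

Gaps: 35, 28, 28, 35, 28 days — a mix of 28 and 35. Every date is a Sunday.
Each is the 1st Sunday of its month.
April 2022 — 1st Sunday is Apr 3 2022.
1st Sunday of May 2022: May 1 2022.
June 2022 — 1st Sunday is Jun 5 2022.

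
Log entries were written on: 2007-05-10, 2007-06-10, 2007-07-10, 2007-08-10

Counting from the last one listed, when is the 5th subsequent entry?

The day-of-month is always 10 (31, 30, 31 days between events).
So this recurs on the 10th of each month.
September 2007: 2007-09-10.
October 2007: 2007-10-10.
Next: November 2007 → 2007-11-10.
December 2007: 2007-12-10.
January 2008: 2008-01-10.

2008-01-10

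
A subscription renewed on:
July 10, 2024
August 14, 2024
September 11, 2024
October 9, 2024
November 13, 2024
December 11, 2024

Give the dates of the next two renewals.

Gaps: 35, 28, 28, 35, 28 days — a mix of 28 and 35. Every date is a Wednesday.
Each is the 2nd Wednesday of its month.
2nd Wednesday of January 2025: January 8, 2025.
2nd Wednesday of February 2025: February 12, 2025.

January 8, 2025; February 12, 2025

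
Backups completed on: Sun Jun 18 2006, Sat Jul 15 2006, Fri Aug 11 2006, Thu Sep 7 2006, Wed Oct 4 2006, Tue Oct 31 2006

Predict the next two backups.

Mon Nov 27 2006, Sun Dec 24 2006

The spacing is 27, 27, 27, 27, 27 days — always 27 days.
Tue Oct 31 2006 + 27 days = Mon Nov 27 2006.
Mon Nov 27 2006 + 27 days = Sun Dec 24 2006.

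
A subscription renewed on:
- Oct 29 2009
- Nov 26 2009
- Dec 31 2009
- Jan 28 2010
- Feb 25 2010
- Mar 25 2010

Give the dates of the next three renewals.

Apr 29 2010, May 27 2010, Jun 24 2010

All Thursdays; the gaps (28, 35, 28, 28, 28) vary with month length.
This is the last Thursday of each month.
April 2010 ends with Thursday Apr 29 2010.
May 2010 ends with Thursday May 27 2010.
Last Thursday of June 2010: Jun 24 2010.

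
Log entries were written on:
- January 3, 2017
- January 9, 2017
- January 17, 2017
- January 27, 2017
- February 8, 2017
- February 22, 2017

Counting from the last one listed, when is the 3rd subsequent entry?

The spacing grows by 2 each time: 6, 8, 10, 12, 14 days.
Next gap: 16 days. February 22, 2017 + 16 days = March 10, 2017.
Next gap: 18 days. March 10, 2017 + 18 days = March 28, 2017.
Next gap: 20 days. March 28, 2017 + 20 days = April 17, 2017.

April 17, 2017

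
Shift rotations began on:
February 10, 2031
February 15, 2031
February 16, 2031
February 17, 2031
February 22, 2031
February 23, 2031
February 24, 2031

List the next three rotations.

Every event lands on a Monday or Saturday or Sunday (gaps cycle 5, 1, 1, 5, 1, 1).
So the schedule is: every Monday, Saturday and Sunday.
Next Saturday: March 1, 2031.
Next Sunday: March 2, 2031.
Next Monday: March 3, 2031.

March 1, 2031; March 2, 2031; March 3, 2031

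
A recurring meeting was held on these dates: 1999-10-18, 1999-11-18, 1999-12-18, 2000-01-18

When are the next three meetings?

The day-of-month is always 18 (31, 30, 31 days between events).
So this recurs on the 18th of each month.
Next: February 2000 → 2000-02-18.
March 2000: 2000-03-18.
Next: April 2000 → 2000-04-18.

2000-02-18, 2000-03-18, 2000-04-18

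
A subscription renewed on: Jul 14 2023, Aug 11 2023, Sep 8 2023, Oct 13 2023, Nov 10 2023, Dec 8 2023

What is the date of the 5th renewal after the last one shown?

All dates are Fridays, 28, 28, 35, 28, 28 days apart.
Specifically, the 2nd Friday of each month.
January 2024 — 2nd Friday is Jan 12 2024.
2nd Friday of February 2024: Feb 9 2024.
March 2024 — 2nd Friday is Mar 8 2024.
April 2024 — 2nd Friday is Apr 12 2024.
May 2024 — 2nd Friday is May 10 2024.

May 10 2024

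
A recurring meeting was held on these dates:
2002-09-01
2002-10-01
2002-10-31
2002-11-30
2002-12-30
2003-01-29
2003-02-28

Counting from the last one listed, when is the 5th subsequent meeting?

Every event comes 30 days after the last (30, 30, 30, 30, 30, 30).
2003-02-28 + 30 days = 2003-03-30.
2003-03-30 + 30 days = 2003-04-29.
2003-04-29 + 30 days = 2003-05-29.
2003-05-29 + 30 days = 2003-06-28.
2003-06-28 + 30 days = 2003-07-28.

2003-07-28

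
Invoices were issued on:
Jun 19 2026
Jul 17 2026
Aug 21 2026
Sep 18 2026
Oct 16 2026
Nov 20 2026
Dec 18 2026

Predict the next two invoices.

All dates are Fridays, 28, 35, 28, 28, 35, 28 days apart.
Specifically, the 3rd Friday of each month.
3rd Friday of January 2027: Jan 15 2027.
February 2027 — 3rd Friday is Feb 19 2027.

Jan 15 2027, Feb 19 2027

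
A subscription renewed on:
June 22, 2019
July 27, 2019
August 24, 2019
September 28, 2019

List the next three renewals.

October 26, 2019; November 23, 2019; December 28, 2019

All dates are Saturdays, 35, 28, 35 days apart.
Specifically, the 4th Saturday of each month.
4th Saturday of October 2019: October 26, 2019.
November 2019 — 4th Saturday is November 23, 2019.
4th Saturday of December 2019: December 28, 2019.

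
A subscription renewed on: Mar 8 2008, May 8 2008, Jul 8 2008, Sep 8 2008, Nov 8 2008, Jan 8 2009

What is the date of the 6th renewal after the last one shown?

Gaps: 61, 61, 62, 61, 61 days — not constant. Every event is on the 8th of the month.
Pattern: the 8th of every 2 months.
Next: March 2009 → Mar 8 2009.
May 2009: May 8 2009.
Next: July 2009 → Jul 8 2009.
Next: September 2009 → Sep 8 2009.
November 2009: Nov 8 2009.
Next: January 2010 → Jan 8 2010.

Jan 8 2010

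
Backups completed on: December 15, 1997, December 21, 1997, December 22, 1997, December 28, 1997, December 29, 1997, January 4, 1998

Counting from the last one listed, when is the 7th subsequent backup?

Every event lands on a Monday or Sunday (gaps cycle 6, 1, 6, 1, 6).
So the schedule is: every Monday and Sunday.
Next Monday: January 5, 1998.
Next Sunday: January 11, 1998.
Next Monday: January 12, 1998.
Next Sunday: January 18, 1998.
Next Monday: January 19, 1998.
Next Sunday: January 25, 1998.
Next Monday: January 26, 1998.

January 26, 1998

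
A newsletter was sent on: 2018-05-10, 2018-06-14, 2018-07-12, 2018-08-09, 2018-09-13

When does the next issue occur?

2018-10-11

Gaps: 35, 28, 28, 35 days — a mix of 28 and 35. Every date is a Thursday.
Each is the 2nd Thursday of its month.
October 2018 — 2nd Thursday is 2018-10-11.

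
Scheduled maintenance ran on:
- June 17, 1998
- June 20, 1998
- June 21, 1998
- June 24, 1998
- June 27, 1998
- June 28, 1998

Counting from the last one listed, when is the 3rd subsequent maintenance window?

Every event lands on a Wednesday or Saturday or Sunday (gaps cycle 3, 1, 3, 3, 1).
So the schedule is: every Wednesday, Saturday and Sunday.
Next Wednesday: July 1, 1998.
The following Saturday is July 4, 1998.
The following Sunday is July 5, 1998.

July 5, 1998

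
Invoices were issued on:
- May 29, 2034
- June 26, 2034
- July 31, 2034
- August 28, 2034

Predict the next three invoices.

September 25, 2034; October 30, 2034; November 27, 2034

All Mondays; the gaps (28, 35, 28) vary with month length.
This is the last Monday of each month.
September 2034 ends with Monday September 25, 2034.
Last Monday of October 2034: October 30, 2034.
November 2034 ends with Monday November 27, 2034.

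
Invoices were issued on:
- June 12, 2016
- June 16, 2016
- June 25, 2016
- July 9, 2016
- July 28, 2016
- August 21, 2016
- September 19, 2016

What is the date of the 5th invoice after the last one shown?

Gaps: 4, 9, 14, 19, 24, 29 days — each gap is 5 larger than the previous one.
Next gap: 34 days. September 19, 2016 + 34 days = October 23, 2016.
Next gap: 39 days. October 23, 2016 + 39 days = December 1, 2016.
Next gap: 44 days. December 1, 2016 + 44 days = January 14, 2017.
Next gap: 49 days. January 14, 2017 + 49 days = March 4, 2017.
Next gap: 54 days. March 4, 2017 + 54 days = April 27, 2017.

April 27, 2017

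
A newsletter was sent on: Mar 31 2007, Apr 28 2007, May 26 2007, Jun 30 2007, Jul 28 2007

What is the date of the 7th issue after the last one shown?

Feb 23 2008

Every date is a Saturday; gaps 28, 28, 35, 28 days.
Each is the last Saturday of its month (at least one falls on the 29th or later, ruling out '4th Saturday').
August 2007 ends with Saturday Aug 25 2007.
Last Saturday of September 2007: Sep 29 2007.
October 2007 ends with Saturday Oct 27 2007.
Last Saturday of November 2007: Nov 24 2007.
December 2007 ends with Saturday Dec 29 2007.
Last Saturday of January 2008: Jan 26 2008.
February 2008 ends with Saturday Feb 23 2008.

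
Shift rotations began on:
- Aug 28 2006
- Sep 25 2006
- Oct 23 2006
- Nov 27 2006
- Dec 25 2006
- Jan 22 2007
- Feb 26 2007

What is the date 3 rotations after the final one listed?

All dates are Mondays, 28, 28, 35, 28, 28, 35 days apart.
Specifically, the 4th Monday of each month.
March 2007 — 4th Monday is Mar 26 2007.
April 2007 — 4th Monday is Apr 23 2007.
May 2007 — 4th Monday is May 28 2007.

May 28 2007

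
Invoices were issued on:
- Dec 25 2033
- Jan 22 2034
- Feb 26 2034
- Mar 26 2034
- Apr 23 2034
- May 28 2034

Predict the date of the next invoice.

These are Sundays at 28- or 35-day spacing (28, 35, 28, 28, 35).
The pattern: 4th Sunday of the month.
4th Sunday of June 2034: Jun 25 2034.

Jun 25 2034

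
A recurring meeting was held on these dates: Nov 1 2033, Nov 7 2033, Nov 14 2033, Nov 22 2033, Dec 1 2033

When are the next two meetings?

Gaps: 6, 7, 8, 9 days — each gap is 1 larger than the previous one.
Next gap: 10 days. Dec 1 2033 + 10 days = Dec 11 2033.
Next gap: 11 days. Dec 11 2033 + 11 days = Dec 22 2033.

Dec 11 2033, Dec 22 2033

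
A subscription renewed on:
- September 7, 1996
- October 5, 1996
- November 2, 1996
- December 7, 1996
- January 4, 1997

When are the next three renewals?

February 1, 1997; March 1, 1997; April 5, 1997

All dates are Saturdays, 28, 28, 35, 28 days apart.
Specifically, the 1st Saturday of each month.
February 1997 — 1st Saturday is February 1, 1997.
March 1997 — 1st Saturday is March 1, 1997.
April 1997 — 1st Saturday is April 5, 1997.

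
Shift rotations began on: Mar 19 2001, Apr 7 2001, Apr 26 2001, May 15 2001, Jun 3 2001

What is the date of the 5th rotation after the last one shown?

Sep 6 2001

Every event comes 19 days after the last (19, 19, 19, 19).
Jun 3 2001 + 19 days = Jun 22 2001.
Jun 22 2001 + 19 days = Jul 11 2001.
Jul 11 2001 + 19 days = Jul 30 2001.
Jul 30 2001 + 19 days = Aug 18 2001.
Aug 18 2001 + 19 days = Sep 6 2001.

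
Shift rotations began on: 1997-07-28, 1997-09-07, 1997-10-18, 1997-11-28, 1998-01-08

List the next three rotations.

1998-02-18, 1998-03-31, 1998-05-11

The spacing is 41, 41, 41, 41 days — always 41 days.
1998-01-08 + 41 days = 1998-02-18.
1998-02-18 + 41 days = 1998-03-31.
1998-03-31 + 41 days = 1998-05-11.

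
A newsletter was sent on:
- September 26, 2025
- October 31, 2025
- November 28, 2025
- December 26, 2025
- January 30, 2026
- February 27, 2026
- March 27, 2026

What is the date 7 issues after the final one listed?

These are Fridays with 35, 28, 28, 35, 28, 28-day gaps.
Each is the final Friday of its month — October 31, 2025 is past the 28th, so '4th Friday' doesn't fit.
April 2026 ends with Friday April 24, 2026.
Last Friday of May 2026: May 29, 2026.
Last Friday of June 2026: June 26, 2026.
Last Friday of July 2026: July 31, 2026.
Last Friday of August 2026: August 28, 2026.
September 2026 ends with Friday September 25, 2026.
Last Friday of October 2026: October 30, 2026.

October 30, 2026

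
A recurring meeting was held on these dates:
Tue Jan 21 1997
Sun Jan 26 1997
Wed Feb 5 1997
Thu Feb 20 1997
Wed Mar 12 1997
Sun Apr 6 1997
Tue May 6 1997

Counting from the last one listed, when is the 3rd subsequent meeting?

Wed Sep 3 1997

Gaps: 5, 10, 15, 20, 25, 30 days — each gap is 5 larger than the previous one.
Next gap: 35 days. Tue May 6 1997 + 35 days = Tue Jun 10 1997.
Next gap: 40 days. Tue Jun 10 1997 + 40 days = Sun Jul 20 1997.
Next gap: 45 days. Sun Jul 20 1997 + 45 days = Wed Sep 3 1997.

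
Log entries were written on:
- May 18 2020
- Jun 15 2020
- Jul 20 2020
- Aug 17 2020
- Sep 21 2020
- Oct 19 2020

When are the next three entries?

These are Mondays at 28- or 35-day spacing (28, 35, 28, 35, 28).
The pattern: 3rd Monday of the month.
3rd Monday of November 2020: Nov 16 2020.
December 2020 — 3rd Monday is Dec 21 2020.
3rd Monday of January 2021: Jan 18 2021.

Nov 16 2020, Dec 21 2020, Jan 18 2021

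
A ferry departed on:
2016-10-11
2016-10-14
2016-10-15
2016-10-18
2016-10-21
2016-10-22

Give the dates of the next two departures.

2016-10-25, 2016-10-28

Every event lands on a Tuesday or Friday or Saturday (gaps cycle 3, 1, 3, 3, 1).
So the schedule is: every Tuesday, Friday and Saturday.
The following Tuesday is 2016-10-25.
The following Friday is 2016-10-28.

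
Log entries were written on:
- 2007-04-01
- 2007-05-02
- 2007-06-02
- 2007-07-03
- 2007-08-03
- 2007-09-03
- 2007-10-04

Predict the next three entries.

2007-11-04, 2007-12-05, 2008-01-05

The spacing is 31, 31, 31, 31, 31, 31 days — always 31 days.
2007-10-04 + 31 days = 2007-11-04.
2007-11-04 + 31 days = 2007-12-05.
2007-12-05 + 31 days = 2008-01-05.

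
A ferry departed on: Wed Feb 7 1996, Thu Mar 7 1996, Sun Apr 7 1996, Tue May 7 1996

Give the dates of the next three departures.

Fri Jun 7 1996, Sun Jul 7 1996, Wed Aug 7 1996

Gaps: 29, 31, 30 days — not constant. Every event is on the 7th of the month.
Pattern: the 7th of each month.
Next: June 1996 → Fri Jun 7 1996.
July 1996: Sun Jul 7 1996.
August 1996: Wed Aug 7 1996.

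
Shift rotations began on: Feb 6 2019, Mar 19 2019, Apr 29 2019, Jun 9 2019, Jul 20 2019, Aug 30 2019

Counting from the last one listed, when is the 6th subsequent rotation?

The spacing is 41, 41, 41, 41, 41 days — always 41 days.
Aug 30 2019 + 41 days = Oct 10 2019.
Oct 10 2019 + 41 days = Nov 20 2019.
Nov 20 2019 + 41 days = Dec 31 2019.
Dec 31 2019 + 41 days = Feb 10 2020.
Feb 10 2020 + 41 days = Mar 22 2020.
Mar 22 2020 + 41 days = May 2 2020.

May 2 2020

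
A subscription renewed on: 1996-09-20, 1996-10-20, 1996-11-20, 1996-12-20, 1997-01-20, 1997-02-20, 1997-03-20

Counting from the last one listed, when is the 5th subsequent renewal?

1997-08-20

Each date is the 20th; the gaps (30, 31, 30, 31, 31, 28) track the month lengths.
The rule is the 20th of each month.
Next: April 1997 → 1997-04-20.
Next: May 1997 → 1997-05-20.
Next: June 1997 → 1997-06-20.
July 1997: 1997-07-20.
August 1997: 1997-08-20.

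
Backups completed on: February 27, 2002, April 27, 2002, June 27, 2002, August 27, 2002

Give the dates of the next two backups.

The day-of-month is always 27 (59, 61, 61 days between events).
So this recurs on the 27th of every 2 months.
October 2002: October 27, 2002.
Next: December 2002 → December 27, 2002.

October 27, 2002; December 27, 2002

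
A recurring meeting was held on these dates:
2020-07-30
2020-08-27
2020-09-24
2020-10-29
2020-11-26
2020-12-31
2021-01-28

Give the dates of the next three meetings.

2021-02-25, 2021-03-25, 2021-04-29

All Thursdays; the gaps (28, 28, 35, 28, 35, 28) vary with month length.
This is the last Thursday of each month.
February 2021 ends with Thursday 2021-02-25.
Last Thursday of March 2021: 2021-03-25.
April 2021 ends with Thursday 2021-04-29.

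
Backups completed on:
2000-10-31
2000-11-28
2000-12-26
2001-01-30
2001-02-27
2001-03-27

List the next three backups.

2001-04-24, 2001-05-29, 2001-06-26

These are Tuesdays with 28, 28, 35, 28, 28-day gaps.
Each is the final Tuesday of its month — 2000-10-31 is past the 28th, so '4th Tuesday' doesn't fit.
April 2001 ends with Tuesday 2001-04-24.
Last Tuesday of May 2001: 2001-05-29.
June 2001 ends with Tuesday 2001-06-26.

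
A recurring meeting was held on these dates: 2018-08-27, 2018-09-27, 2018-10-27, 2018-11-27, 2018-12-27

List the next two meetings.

Each date is the 27th; the gaps (31, 30, 31, 30) track the month lengths.
The rule is the 27th of each month.
January 2019: 2019-01-27.
Next: February 2019 → 2019-02-27.

2019-01-27, 2019-02-27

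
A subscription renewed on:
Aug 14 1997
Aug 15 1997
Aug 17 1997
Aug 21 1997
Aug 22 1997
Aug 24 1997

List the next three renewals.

Aug 28 1997, Aug 29 1997, Aug 31 1997

Every event lands on a Thursday or Friday or Sunday (gaps cycle 1, 2, 4, 1, 2).
So the schedule is: every Thursday, Friday and Sunday.
Next Thursday: Aug 28 1997.
The following Friday is Aug 29 1997.
The following Sunday is Aug 31 1997.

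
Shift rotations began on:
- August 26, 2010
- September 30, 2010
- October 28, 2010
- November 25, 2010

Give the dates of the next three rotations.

Every date is a Thursday; gaps 35, 28, 28 days.
Each is the last Thursday of its month (at least one falls on the 29th or later, ruling out '4th Thursday').
December 2010 ends with Thursday December 30, 2010.
Last Thursday of January 2011: January 27, 2011.
February 2011 ends with Thursday February 24, 2011.

December 30, 2010; January 27, 2011; February 24, 2011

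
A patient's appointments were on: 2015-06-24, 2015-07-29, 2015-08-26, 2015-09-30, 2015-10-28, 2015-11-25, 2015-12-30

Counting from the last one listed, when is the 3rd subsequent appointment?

2016-03-30

These are Wednesdays with 35, 28, 35, 28, 28, 35-day gaps.
Each is the final Wednesday of its month — 2015-07-29 is past the 28th, so '4th Wednesday' doesn't fit.
Last Wednesday of January 2016: 2016-01-27.
Last Wednesday of February 2016: 2016-02-24.
March 2016 ends with Wednesday 2016-03-30.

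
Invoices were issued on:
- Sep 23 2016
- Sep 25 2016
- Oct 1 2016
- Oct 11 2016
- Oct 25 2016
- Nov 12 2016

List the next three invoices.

Intervals are 2, 6, 10, 14, 18 days — an arithmetic progression with common difference 4.
Next gap: 22 days. Nov 12 2016 + 22 days = Dec 4 2016.
Next gap: 26 days. Dec 4 2016 + 26 days = Dec 30 2016.
Next gap: 30 days. Dec 30 2016 + 30 days = Jan 29 2017.

Dec 4 2016, Dec 30 2016, Jan 29 2017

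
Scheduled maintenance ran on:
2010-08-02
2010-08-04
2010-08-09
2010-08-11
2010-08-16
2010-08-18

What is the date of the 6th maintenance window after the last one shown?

2010-09-08

Every event lands on a Monday or Wednesday (gaps cycle 2, 5, 2, 5, 2).
So the schedule is: every Monday and Wednesday.
Next Monday: 2010-08-23.
Next Wednesday: 2010-08-25.
The following Monday is 2010-08-30.
The following Wednesday is 2010-09-01.
Next Monday: 2010-09-06.
The following Wednesday is 2010-09-08.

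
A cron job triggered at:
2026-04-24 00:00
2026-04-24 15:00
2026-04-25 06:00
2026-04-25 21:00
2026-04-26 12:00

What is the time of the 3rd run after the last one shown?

2026-04-28 09:00

The interval is a steady 15 hours (15, 15, 15, 15).
2026-04-26 12:00 + 15 h = 2026-04-27 03:00.
2026-04-27 03:00 + 15 h = 2026-04-27 18:00.
2026-04-27 18:00 + 15 h = 2026-04-28 09:00.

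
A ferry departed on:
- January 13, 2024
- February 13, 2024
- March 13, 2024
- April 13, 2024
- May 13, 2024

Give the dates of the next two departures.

Gaps: 31, 29, 31, 30 days — not constant. Every event is on the 13th of the month.
Pattern: the 13th of each month.
June 2024: June 13, 2024.
Next: July 2024 → July 13, 2024.

June 13, 2024; July 13, 2024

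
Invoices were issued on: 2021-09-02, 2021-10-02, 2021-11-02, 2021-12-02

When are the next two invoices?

The day-of-month is always 2 (30, 31, 30 days between events).
So this recurs on the 2nd of each month.
January 2022: 2022-01-02.
Next: February 2022 → 2022-02-02.

2022-01-02, 2022-02-02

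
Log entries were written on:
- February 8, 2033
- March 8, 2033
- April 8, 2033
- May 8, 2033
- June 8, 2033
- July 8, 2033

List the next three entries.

Gaps: 28, 31, 30, 31, 30 days — not constant. Every event is on the 8th of the month.
Pattern: the 8th of each month.
August 2033: August 8, 2033.
Next: September 2033 → September 8, 2033.
October 2033: October 8, 2033.

August 8, 2033; September 8, 2033; October 8, 2033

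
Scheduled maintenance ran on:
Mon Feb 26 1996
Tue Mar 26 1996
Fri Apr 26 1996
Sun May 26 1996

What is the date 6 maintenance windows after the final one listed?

Gaps: 29, 31, 30 days — not constant. Every event is on the 26th of the month.
Pattern: the 26th of each month.
June 1996: Wed Jun 26 1996.
Next: July 1996 → Fri Jul 26 1996.
August 1996: Mon Aug 26 1996.
September 1996: Thu Sep 26 1996.
Next: October 1996 → Sat Oct 26 1996.
Next: November 1996 → Tue Nov 26 1996.

Tue Nov 26 1996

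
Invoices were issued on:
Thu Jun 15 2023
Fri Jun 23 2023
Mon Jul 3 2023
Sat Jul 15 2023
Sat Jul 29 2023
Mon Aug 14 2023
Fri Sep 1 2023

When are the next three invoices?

Intervals are 8, 10, 12, 14, 16, 18 days — an arithmetic progression with common difference 2.
Next gap: 20 days. Fri Sep 1 2023 + 20 days = Thu Sep 21 2023.
Next gap: 22 days. Thu Sep 21 2023 + 22 days = Fri Oct 13 2023.
Next gap: 24 days. Fri Oct 13 2023 + 24 days = Mon Nov 6 2023.

Thu Sep 21 2023, Fri Oct 13 2023, Mon Nov 6 2023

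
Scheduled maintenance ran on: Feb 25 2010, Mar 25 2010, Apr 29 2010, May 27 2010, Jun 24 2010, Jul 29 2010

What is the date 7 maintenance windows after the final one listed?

These are Thursdays with 28, 35, 28, 28, 35-day gaps.
Each is the final Thursday of its month — Apr 29 2010 is past the 28th, so '4th Thursday' doesn't fit.
Last Thursday of August 2010: Aug 26 2010.
September 2010 ends with Thursday Sep 30 2010.
October 2010 ends with Thursday Oct 28 2010.
November 2010 ends with Thursday Nov 25 2010.
December 2010 ends with Thursday Dec 30 2010.
Last Thursday of January 2011: Jan 27 2011.
February 2011 ends with Thursday Feb 24 2011.

Feb 24 2011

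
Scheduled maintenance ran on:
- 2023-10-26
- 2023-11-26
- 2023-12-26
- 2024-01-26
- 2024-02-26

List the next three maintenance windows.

Gaps: 31, 30, 31, 31 days — not constant. Every event is on the 26th of the month.
Pattern: the 26th of each month.
Next: March 2024 → 2024-03-26.
April 2024: 2024-04-26.
May 2024: 2024-05-26.

2024-03-26, 2024-04-26, 2024-05-26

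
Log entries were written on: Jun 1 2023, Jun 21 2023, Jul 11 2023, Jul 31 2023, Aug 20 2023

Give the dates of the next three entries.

Every event comes 20 days after the last (20, 20, 20, 20).
Aug 20 2023 + 20 days = Sep 9 2023.
Sep 9 2023 + 20 days = Sep 29 2023.
Sep 29 2023 + 20 days = Oct 19 2023.

Sep 9 2023, Sep 29 2023, Oct 19 2023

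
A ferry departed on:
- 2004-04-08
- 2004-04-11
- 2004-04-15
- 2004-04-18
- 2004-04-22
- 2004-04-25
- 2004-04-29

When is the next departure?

2004-05-02

Every event lands on a Thursday or Sunday (gaps cycle 3, 4, 3, 4, 3, 4).
So the schedule is: every Thursday and Sunday.
The following Sunday is 2004-05-02.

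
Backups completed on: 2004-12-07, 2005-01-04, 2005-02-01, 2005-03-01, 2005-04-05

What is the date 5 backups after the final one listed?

2005-09-06

These are Tuesdays at 28- or 35-day spacing (28, 28, 28, 35).
The pattern: 1st Tuesday of the month.
1st Tuesday of May 2005: 2005-05-03.
1st Tuesday of June 2005: 2005-06-07.
July 2005 — 1st Tuesday is 2005-07-05.
August 2005 — 1st Tuesday is 2005-08-02.
September 2005 — 1st Tuesday is 2005-09-06.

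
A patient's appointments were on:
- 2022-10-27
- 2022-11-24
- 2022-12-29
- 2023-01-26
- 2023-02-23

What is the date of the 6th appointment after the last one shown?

Every date is a Thursday; gaps 28, 35, 28, 28 days.
Each is the last Thursday of its month (at least one falls on the 29th or later, ruling out '4th Thursday').
Last Thursday of March 2023: 2023-03-30.
April 2023 ends with Thursday 2023-04-27.
May 2023 ends with Thursday 2023-05-25.
Last Thursday of June 2023: 2023-06-29.
July 2023 ends with Thursday 2023-07-27.
August 2023 ends with Thursday 2023-08-31.

2023-08-31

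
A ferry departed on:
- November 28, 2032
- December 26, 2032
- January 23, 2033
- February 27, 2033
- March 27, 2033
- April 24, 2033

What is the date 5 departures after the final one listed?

September 25, 2033

These are Sundays at 28- or 35-day spacing (28, 28, 35, 28, 28).
The pattern: 4th Sunday of the month.
4th Sunday of May 2033: May 22, 2033.
4th Sunday of June 2033: June 26, 2033.
July 2033 — 4th Sunday is July 24, 2033.
August 2033 — 4th Sunday is August 28, 2033.
4th Sunday of September 2033: September 25, 2033.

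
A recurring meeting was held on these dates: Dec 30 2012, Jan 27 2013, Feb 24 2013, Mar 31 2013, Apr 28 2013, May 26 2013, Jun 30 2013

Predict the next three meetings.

These are Sundays with 28, 28, 35, 28, 28, 35-day gaps.
Each is the final Sunday of its month — Dec 30 2012 is past the 28th, so '4th Sunday' doesn't fit.
July 2013 ends with Sunday Jul 28 2013.
August 2013 ends with Sunday Aug 25 2013.
Last Sunday of September 2013: Sep 29 2013.

Jul 28 2013, Aug 25 2013, Sep 29 2013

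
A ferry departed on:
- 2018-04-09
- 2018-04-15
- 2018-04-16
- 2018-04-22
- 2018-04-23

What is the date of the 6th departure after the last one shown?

2018-05-14

Every event lands on a Monday or Sunday (gaps cycle 6, 1, 6, 1).
So the schedule is: every Monday and Sunday.
Next Sunday: 2018-04-29.
Next Monday: 2018-04-30.
Next Sunday: 2018-05-06.
Next Monday: 2018-05-07.
The following Sunday is 2018-05-13.
Next Monday: 2018-05-14.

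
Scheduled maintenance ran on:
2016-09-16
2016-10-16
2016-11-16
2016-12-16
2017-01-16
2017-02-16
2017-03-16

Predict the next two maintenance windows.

2017-04-16, 2017-05-16

The day-of-month is always 16 (30, 31, 30, 31, 31, 28 days between events).
So this recurs on the 16th of each month.
April 2017: 2017-04-16.
Next: May 2017 → 2017-05-16.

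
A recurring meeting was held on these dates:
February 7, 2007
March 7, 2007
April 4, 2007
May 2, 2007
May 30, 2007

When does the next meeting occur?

Gaps between consecutive events: 28, 28, 28, 28 days — a constant 28-day interval.
May 30, 2007 + 28 days = June 27, 2007.

June 27, 2007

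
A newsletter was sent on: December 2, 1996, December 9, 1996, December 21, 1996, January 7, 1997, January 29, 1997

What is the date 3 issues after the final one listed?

Gaps: 7, 12, 17, 22 days — each gap is 5 larger than the previous one.
Next gap: 27 days. January 29, 1997 + 27 days = February 25, 1997.
Next gap: 32 days. February 25, 1997 + 32 days = March 29, 1997.
Next gap: 37 days. March 29, 1997 + 37 days = May 5, 1997.

May 5, 1997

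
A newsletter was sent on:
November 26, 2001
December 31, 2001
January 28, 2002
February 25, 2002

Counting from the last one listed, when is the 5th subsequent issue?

All Mondays; the gaps (35, 28, 28) vary with month length.
This is the last Monday of each month.
Last Monday of March 2002: March 25, 2002.
Last Monday of April 2002: April 29, 2002.
Last Monday of May 2002: May 27, 2002.
June 2002 ends with Monday June 24, 2002.
July 2002 ends with Monday July 29, 2002.

July 29, 2002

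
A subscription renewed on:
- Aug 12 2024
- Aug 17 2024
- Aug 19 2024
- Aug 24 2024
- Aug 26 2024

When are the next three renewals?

Aug 31 2024, Sep 2 2024, Sep 7 2024

The gap pattern 5, 2, 5, 2 repeats every 2 events.
These are the Mondays and Saturdays of each week.
The following Saturday is Aug 31 2024.
Next Monday: Sep 2 2024.
Next Saturday: Sep 7 2024.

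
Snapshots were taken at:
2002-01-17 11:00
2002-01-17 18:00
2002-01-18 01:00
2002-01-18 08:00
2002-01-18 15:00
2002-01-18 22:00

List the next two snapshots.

Gaps: 7, 7, 7, 7, 7 hours — each event is 7 hours after the previous one.
2002-01-18 22:00 + 7 h = 2002-01-19 05:00.
2002-01-19 05:00 + 7 h = 2002-01-19 12:00.

2002-01-19 05:00, 2002-01-19 12:00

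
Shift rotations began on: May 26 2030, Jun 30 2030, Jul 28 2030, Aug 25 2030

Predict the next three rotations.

Sep 29 2030, Oct 27 2030, Nov 24 2030

These are Sundays with 35, 28, 28-day gaps.
Each is the final Sunday of its month — Jun 30 2030 is past the 28th, so '4th Sunday' doesn't fit.
Last Sunday of September 2030: Sep 29 2030.
Last Sunday of October 2030: Oct 27 2030.
Last Sunday of November 2030: Nov 24 2030.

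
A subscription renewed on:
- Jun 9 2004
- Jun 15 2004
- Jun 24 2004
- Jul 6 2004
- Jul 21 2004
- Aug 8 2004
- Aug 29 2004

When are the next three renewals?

Sep 22 2004, Oct 19 2004, Nov 18 2004

Gaps: 6, 9, 12, 15, 18, 21 days — each gap is 3 larger than the previous one.
Next gap: 24 days. Aug 29 2004 + 24 days = Sep 22 2004.
Next gap: 27 days. Sep 22 2004 + 27 days = Oct 19 2004.
Next gap: 30 days. Oct 19 2004 + 30 days = Nov 18 2004.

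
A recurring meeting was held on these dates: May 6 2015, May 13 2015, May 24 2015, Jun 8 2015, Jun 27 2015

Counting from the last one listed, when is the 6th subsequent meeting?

Jan 11 2016

Gaps: 7, 11, 15, 19 days — each gap is 4 larger than the previous one.
Next gap: 23 days. Jun 27 2015 + 23 days = Jul 20 2015.
Next gap: 27 days. Jul 20 2015 + 27 days = Aug 16 2015.
Next gap: 31 days. Aug 16 2015 + 31 days = Sep 16 2015.
Next gap: 35 days. Sep 16 2015 + 35 days = Oct 21 2015.
Next gap: 39 days. Oct 21 2015 + 39 days = Nov 29 2015.
Next gap: 43 days. Nov 29 2015 + 43 days = Jan 11 2016.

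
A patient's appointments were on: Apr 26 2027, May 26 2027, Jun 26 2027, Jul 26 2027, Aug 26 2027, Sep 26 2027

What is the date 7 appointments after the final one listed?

Gaps: 30, 31, 30, 31, 31 days — not constant. Every event is on the 26th of the month.
Pattern: the 26th of each month.
October 2027: Oct 26 2027.
November 2027: Nov 26 2027.
Next: December 2027 → Dec 26 2027.
Next: January 2028 → Jan 26 2028.
February 2028: Feb 26 2028.
March 2028: Mar 26 2028.
April 2028: Apr 26 2028.

Apr 26 2028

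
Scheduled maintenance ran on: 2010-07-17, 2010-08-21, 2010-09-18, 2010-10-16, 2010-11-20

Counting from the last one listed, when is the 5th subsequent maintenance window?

2011-04-16

Gaps: 35, 28, 28, 35 days — a mix of 28 and 35. Every date is a Saturday.
Each is the 3rd Saturday of its month.
3rd Saturday of December 2010: 2010-12-18.
January 2011 — 3rd Saturday is 2011-01-15.
February 2011 — 3rd Saturday is 2011-02-19.
March 2011 — 3rd Saturday is 2011-03-19.
3rd Saturday of April 2011: 2011-04-16.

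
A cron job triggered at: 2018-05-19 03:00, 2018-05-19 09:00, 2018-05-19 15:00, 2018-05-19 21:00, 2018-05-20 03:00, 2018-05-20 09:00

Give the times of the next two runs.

2018-05-20 15:00, 2018-05-20 21:00

Spacing: 6, 6, 6, 6, 6 h — constant 6 h.
2018-05-20 09:00 + 6 h = 2018-05-20 15:00.
2018-05-20 15:00 + 6 h = 2018-05-20 21:00.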